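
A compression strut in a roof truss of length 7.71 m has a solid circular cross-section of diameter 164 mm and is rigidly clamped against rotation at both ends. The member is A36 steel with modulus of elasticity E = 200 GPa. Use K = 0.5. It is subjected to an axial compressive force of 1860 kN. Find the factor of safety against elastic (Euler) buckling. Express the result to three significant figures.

n ≈ 2.54

I = πd⁴/64 = π×164⁴/64 = 3.551×10^7 mm⁴
I = 3.551×10^7 mm⁴ = 3.551×10^-5 m⁴
Effective length L_e = K·L = 0.5 × 7.71 = 3.855 m
P_cr = π²EI / L_e² = π² × 200×10⁹ × 3.551×10^-5 / 3.855² = 4.717×10^6 N
Factor of safety n = P_cr / P = 4716.6 / 1860 = 2.54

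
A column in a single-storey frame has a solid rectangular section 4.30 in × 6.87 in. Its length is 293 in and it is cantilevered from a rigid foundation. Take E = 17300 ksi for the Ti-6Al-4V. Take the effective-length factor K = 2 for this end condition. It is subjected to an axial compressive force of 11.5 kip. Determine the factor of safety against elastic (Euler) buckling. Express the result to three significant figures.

n ≈ 1.97

Buckling occurs about the weak axis: I_min = h·b³/12 with b = 4.30 in (the shorter side).
I_min = 6.87×4.30³/12 = 45.52 in⁴
Effective length L_e = K·L = 2 × 293 = 586.0 in
P_cr = π²EI / L_e² = π² × 17300×10³ × 45.52 / 586.0² = 2.263×10^4 lb
Factor of safety n = P_cr / P = 22.632 / 11.5 = 1.97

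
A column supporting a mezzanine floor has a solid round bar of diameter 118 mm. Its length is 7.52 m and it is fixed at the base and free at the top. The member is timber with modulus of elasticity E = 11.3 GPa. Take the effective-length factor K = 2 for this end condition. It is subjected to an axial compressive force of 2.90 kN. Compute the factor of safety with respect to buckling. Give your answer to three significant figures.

I = πd⁴/64 = π×118⁴/64 = 9.517×10^6 mm⁴
I = 9.517×10^6 mm⁴ = 9.517×10^-6 m⁴
Effective length L_e = K·L = 2 × 7.52 = 15.04 m
P_cr = π²EI / L_e² = π² × 11.3×10⁹ × 9.517×10^-6 / 15.04² = 4.692×10^3 N
Factor of safety n = P_cr / P = 4.6922 / 2.90 = 1.62

n ≈ 1.62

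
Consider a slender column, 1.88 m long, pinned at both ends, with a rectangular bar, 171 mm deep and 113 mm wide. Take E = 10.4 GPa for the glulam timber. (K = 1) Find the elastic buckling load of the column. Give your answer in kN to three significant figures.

Buckling occurs about the weak axis: I_min = h·b³/12 with b = 113 mm (the shorter side).
I_min = 171×113³/12 = 2.056×10^7 mm⁴
I = 2.056×10^7 mm⁴ = 2.056×10^-5 m⁴
Effective length L_e = K·L = 1 × 1.88 = 1.880 m
P_cr = π²EI / L_e² = π² × 10.4×10⁹ × 2.056×10^-5 / 1.880² = 5.971×10^5 N

P_cr ≈ 597 kN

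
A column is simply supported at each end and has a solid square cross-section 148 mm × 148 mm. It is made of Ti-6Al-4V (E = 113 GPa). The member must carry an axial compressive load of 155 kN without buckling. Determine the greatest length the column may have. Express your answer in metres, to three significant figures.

L_max ≈ 17.0 m

I = a⁴/12 = 148⁴/12 = 3.998×10^7 mm⁴
I = 3.998×10^-5 m⁴
At the buckling limit P_cr = P = 1.550×10^5 N
From P_cr = π²EI/(K·L)²:  L = (1/K)·√(π²EI/P_cr) = (1/1)·√(π²×1.13×10^11×3.998×10^-5/1.550×10^5)
L = 17.0 m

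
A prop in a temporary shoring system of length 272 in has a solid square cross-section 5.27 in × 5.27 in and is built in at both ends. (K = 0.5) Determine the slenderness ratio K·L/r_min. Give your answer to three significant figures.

λ ≈ 89.4

I = a⁴/12 = 5.27⁴/12 = 64.28 in⁴
A = 27.77 in²;  r_min = √(I/A) = √(64.28/27.77) = 1.521 in
L_e = K·L = 0.5 × 272 = 136.0 in
λ = L_e / r_min = 136.00 / 1.521 = 89.4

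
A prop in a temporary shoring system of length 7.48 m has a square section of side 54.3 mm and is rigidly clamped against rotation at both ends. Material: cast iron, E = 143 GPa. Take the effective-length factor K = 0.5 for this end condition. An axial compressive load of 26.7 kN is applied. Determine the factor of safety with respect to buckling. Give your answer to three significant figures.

I = a⁴/12 = 54.3⁴/12 = 7.245×10^5 mm⁴
I = 7.245×10^5 mm⁴ = 7.245×10^-7 m⁴
Effective length L_e = K·L = 0.5 × 7.48 = 3.740 m
P_cr = π²EI / L_e² = π² × 143×10⁹ × 7.245×10^-7 / 3.740² = 7.310×10^4 N
Factor of safety n = P_cr / P = 73.099 / 26.7 = 2.74

n ≈ 2.74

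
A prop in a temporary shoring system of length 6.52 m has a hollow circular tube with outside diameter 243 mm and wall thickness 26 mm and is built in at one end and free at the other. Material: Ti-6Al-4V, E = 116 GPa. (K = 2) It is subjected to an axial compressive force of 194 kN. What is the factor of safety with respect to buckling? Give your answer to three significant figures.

n ≈ 3.67

Inner diameter d_i = 243 − 2×26 = 191.0 mm
I = π(d_o⁴ − d_i⁴)/64 = π(243⁴ − 191.0⁴)/64 = 1.058×10^8 mm⁴
I = 1.058×10^8 mm⁴ = 1.058×10^-4 m⁴
Effective length L_e = K·L = 2 × 6.52 = 13.04 m
P_cr = π²EI / L_e² = π² × 116×10⁹ × 1.058×10^-4 / 13.04² = 7.125×10^5 N
Factor of safety n = P_cr / P = 712.53 / 194 = 3.67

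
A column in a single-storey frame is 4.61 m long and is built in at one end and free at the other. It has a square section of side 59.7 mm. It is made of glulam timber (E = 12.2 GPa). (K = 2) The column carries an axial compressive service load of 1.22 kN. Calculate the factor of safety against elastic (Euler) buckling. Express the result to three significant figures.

n ≈ 1.23

I = a⁴/12 = 59.7⁴/12 = 1.059×10^6 mm⁴
I = 1.059×10^6 mm⁴ = 1.059×10^-6 m⁴
Effective length L_e = K·L = 2 × 4.61 = 9.220 m
P_cr = π²EI / L_e² = π² × 12.2×10⁹ × 1.059×10^-6 / 9.220² = 1.499×10^3 N
Factor of safety n = P_cr / P = 1.4994 / 1.22 = 1.23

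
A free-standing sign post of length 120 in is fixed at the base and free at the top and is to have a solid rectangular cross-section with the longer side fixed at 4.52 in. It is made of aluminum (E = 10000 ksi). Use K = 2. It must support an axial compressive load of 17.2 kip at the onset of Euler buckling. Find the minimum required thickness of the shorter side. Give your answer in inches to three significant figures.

b ≈ 2.99 in

L_e = K·L = 2 × 120 = 240.0 in
Required I = P_cr·L_e²/(π²E) = 1.720×10^4 × 240.0² / (π² × 1.00×10^7) = 10.04 in⁴
Rectangle, weak axis: I_min = h·b³/12 with h = 4.52 in fixed  ⇒  b = (12I/h)^(1/3) = 2.99 in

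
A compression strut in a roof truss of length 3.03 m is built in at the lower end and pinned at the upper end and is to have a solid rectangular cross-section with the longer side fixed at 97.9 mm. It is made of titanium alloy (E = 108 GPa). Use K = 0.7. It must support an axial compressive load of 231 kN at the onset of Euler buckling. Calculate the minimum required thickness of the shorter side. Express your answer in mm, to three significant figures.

L_e = K·L = 0.7 × 3.03 = 2.121 m
Required I = P_cr·L_e²/(π²E) = 2.310×10^5 × 2.121² / (π² × 1.08×10^11) = 9.749×10^-7 m⁴
I_req = 9.749×10^5 mm⁴
Rectangle, weak axis: I_min = h·b³/12 with h = 97.9 mm fixed  ⇒  b = (12I/h)^(1/3) = 49.3 mm

b ≈ 49.3 mm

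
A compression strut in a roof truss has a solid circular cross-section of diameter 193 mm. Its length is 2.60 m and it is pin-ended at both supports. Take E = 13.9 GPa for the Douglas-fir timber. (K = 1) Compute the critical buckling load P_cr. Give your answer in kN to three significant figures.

P_cr ≈ 1380 kN

I = πd⁴/64 = π×193⁴/64 = 6.811×10^7 mm⁴
I = 6.811×10^7 mm⁴ = 6.811×10^-5 m⁴
Effective length L_e = K·L = 1 × 2.60 = 2.600 m
P_cr = π²EI / L_e² = π² × 13.9×10⁹ × 6.811×10^-5 / 2.600² = 1.382×10^6 N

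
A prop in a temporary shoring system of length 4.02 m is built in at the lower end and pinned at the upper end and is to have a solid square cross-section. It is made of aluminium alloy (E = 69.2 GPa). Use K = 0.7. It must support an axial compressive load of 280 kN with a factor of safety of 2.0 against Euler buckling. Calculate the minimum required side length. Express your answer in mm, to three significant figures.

a ≈ 94.0 mm

Required P_cr = n·P = 2.0 × 280 = 560.0 kN
L_e = K·L = 0.7 × 4.02 = 2.814 m
Required I = P_cr·L_e²/(π²E) = 5.600×10^5 × 2.814² / (π² × 6.92×10^10) = 6.493×10^-6 m⁴
I_req = 6.493×10^6 mm⁴
Solid square: I = a⁴/12  ⇒  a = (12I)^(1/4) = (12×6.493×10^6)^(1/4) = 94.0 mm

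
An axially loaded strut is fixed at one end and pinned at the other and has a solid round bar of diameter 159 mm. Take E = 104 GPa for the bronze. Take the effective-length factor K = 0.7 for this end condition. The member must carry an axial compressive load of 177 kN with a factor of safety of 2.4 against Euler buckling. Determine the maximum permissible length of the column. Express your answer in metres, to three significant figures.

I = πd⁴/64 = π×159⁴/64 = 3.137×10^7 mm⁴
I = 3.137×10^-5 m⁴
Required critical load P_cr = n·P = 2.4 × 177 = 424.8 kN = 4.248×10^5 N
From P_cr = π²EI/(K·L)²:  L = (1/K)·√(π²EI/P_cr) = (1/0.7)·√(π²×1.04×10^11×3.137×10^-5/4.248×10^5)
L = 12.4 m

L_max ≈ 12.4 m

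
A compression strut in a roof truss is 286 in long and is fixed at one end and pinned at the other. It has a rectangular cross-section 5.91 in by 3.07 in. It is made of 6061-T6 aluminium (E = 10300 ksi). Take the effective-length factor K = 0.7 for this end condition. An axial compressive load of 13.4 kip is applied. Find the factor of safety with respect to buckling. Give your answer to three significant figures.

Buckling occurs about the weak axis: I_min = h·b³/12 with b = 3.07 in (the shorter side).
I_min = 5.91×3.07³/12 = 14.25 in⁴
Effective length L_e = K·L = 0.7 × 286 = 200.2 in
P_cr = π²EI / L_e² = π² × 10300×10³ × 14.25 / 200.2² = 3.614×10^4 lb
Factor of safety n = P_cr / P = 36.143 / 13.4 = 2.70

n ≈ 2.70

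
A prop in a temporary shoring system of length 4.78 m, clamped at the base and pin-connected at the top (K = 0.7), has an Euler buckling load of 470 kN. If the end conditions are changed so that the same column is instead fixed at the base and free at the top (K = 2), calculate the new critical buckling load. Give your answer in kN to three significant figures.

P_cr ∝ 1/K², so P_cr,new = P_cr,old × (K_old/K_new)² = 470 × (0.7/2)²
= 470 × 0.1225 = 57.6 kN

P_cr ≈ 57.6 kN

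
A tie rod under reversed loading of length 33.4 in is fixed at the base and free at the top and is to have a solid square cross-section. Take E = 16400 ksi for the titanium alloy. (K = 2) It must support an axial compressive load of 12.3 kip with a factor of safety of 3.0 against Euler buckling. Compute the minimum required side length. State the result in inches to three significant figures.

a ≈ 1.87 in

Required P_cr = n·P = 3.0 × 12.3 = 36.90 kip
L_e = K·L = 2 × 33.4 = 66.80 in
Required I = P_cr·L_e²/(π²E) = 3.690×10^4 × 66.80² / (π² × 1.64×10^7) = 1.017 in⁴
Solid square: I = a⁴/12  ⇒  a = (12I)^(1/4) = (12×1.017)^(1/4) = 1.87 in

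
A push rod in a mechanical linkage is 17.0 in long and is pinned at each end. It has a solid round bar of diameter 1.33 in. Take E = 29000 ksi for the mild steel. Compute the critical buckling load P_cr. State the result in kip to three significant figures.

I = πd⁴/64 = π×1.33⁴/64 = 0.1536 in⁴
Effective length L_e = K·L = 1 × 17.0 = 17.00 in
P_cr = π²EI / L_e² = π² × 29000×10³ × 0.1536 / 17.00² = 1.521×10^5 lb

P_cr ≈ 152 kip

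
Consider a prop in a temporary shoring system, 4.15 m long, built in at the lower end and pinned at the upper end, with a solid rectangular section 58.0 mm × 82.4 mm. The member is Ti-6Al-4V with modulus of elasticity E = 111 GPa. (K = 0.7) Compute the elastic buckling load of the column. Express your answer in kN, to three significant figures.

P_cr ≈ 174 kN

Buckling occurs about the weak axis: I_min = h·b³/12 with b = 58.0 mm (the shorter side).
I_min = 82.4×58.0³/12 = 1.340×10^6 mm⁴
I = 1.340×10^6 mm⁴ = 1.340×10^-6 m⁴
Effective length L_e = K·L = 0.7 × 4.15 = 2.905 m
P_cr = π²EI / L_e² = π² × 111×10⁹ × 1.340×10^-6 / 2.905² = 1.739×10^5 N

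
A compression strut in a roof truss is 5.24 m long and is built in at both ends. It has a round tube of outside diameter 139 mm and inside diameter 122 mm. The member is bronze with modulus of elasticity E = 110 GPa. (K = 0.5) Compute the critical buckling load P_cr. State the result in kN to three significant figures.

d_o = 139 mm, d_i = 122 mm
I = π(d_o⁴ − d_i⁴)/64 = π(139⁴ − 122.0⁴)/64 = 7.450×10^6 mm⁴
I = 7.450×10^6 mm⁴ = 7.450×10^-6 m⁴
Effective length L_e = K·L = 0.5 × 5.24 = 2.620 m
P_cr = π²EI / L_e² = π² × 110×10⁹ × 7.450×10^-6 / 2.620² = 1.178×10^6 N

P_cr ≈ 1180 kN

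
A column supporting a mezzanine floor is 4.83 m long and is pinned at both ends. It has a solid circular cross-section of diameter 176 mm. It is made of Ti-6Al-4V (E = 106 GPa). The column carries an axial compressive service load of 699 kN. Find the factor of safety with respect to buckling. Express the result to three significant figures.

n ≈ 3.02

I = πd⁴/64 = π×176⁴/64 = 4.710×10^7 mm⁴
I = 4.710×10^7 mm⁴ = 4.710×10^-5 m⁴
Effective length L_e = K·L = 1 × 4.83 = 4.830 m
P_cr = π²EI / L_e² = π² × 106×10⁹ × 4.710×10^-5 / 4.830² = 2.112×10^6 N
Factor of safety n = P_cr / P = 2112.2 / 699 = 3.02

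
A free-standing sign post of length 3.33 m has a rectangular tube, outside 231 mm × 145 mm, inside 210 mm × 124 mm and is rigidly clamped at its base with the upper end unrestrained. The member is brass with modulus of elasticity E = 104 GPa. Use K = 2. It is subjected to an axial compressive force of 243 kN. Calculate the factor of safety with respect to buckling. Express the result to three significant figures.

n ≈ 2.41

Weak-axis I_min = (h_o·b_o³ − h_i·b_i³)/12 with b_o = 145, b_i = 124.0 mm (shorter outer/inner sides).
I_min = (231×145³ − 210.0×124.0³)/12 = 2.532×10^7 mm⁴
I = 2.532×10^7 mm⁴ = 2.532×10^-5 m⁴
Effective length L_e = K·L = 2 × 3.33 = 6.660 m
P_cr = π²EI / L_e² = π² × 104×10⁹ × 2.532×10^-5 / 6.660² = 5.859×10^5 N
Factor of safety n = P_cr / P = 585.94 / 243 = 2.41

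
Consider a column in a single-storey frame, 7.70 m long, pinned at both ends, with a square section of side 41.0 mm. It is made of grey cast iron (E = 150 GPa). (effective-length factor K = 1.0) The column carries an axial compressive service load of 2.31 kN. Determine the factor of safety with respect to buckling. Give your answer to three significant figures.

I = a⁴/12 = 41.0⁴/12 = 2.355×10^5 mm⁴
I = 2.355×10^5 mm⁴ = 2.355×10^-7 m⁴
Effective length L_e = K·L = 1 × 7.70 = 7.700 m
P_cr = π²EI / L_e² = π² × 150×10⁹ × 2.355×10^-7 / 7.700² = 5.880×10^3 N
Factor of safety n = P_cr / P = 5.8798 / 2.31 = 2.55

n ≈ 2.55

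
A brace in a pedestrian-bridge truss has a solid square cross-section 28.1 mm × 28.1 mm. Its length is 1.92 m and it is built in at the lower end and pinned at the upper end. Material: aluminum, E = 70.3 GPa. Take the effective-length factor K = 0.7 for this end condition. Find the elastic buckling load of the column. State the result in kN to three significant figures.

P_cr ≈ 20.0 kN

I = a⁴/12 = 28.1⁴/12 = 5.196×10^4 mm⁴
I = 5.196×10^4 mm⁴ = 5.196×10^-8 m⁴
Effective length L_e = K·L = 0.7 × 1.92 = 1.344 m
P_cr = π²EI / L_e² = π² × 70.3×10⁹ × 5.196×10^-8 / 1.344² = 1.996×10^4 N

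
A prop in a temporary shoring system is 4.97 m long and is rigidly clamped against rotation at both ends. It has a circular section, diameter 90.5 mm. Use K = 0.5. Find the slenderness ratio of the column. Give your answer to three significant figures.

λ ≈ 110

For a solid circle r = d/4 = 90.5/4 = 22.62 mm
L_e = K·L = 0.5 × 4.97 m = 2.485 m = 2485.0 mm
λ = L_e / r_min = 2485.0 / 22.62 = 110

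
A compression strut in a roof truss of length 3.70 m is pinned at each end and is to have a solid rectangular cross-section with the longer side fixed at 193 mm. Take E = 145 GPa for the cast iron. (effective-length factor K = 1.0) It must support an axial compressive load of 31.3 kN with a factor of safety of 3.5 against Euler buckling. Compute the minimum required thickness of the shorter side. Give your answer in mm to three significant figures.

b ≈ 40.2 mm

Required P_cr = n·P = 3.5 × 31.3 = 109.6 kN
L_e = K·L = 1 × 3.70 = 3.700 m
Required I = P_cr·L_e²/(π²E) = 1.095×10^5 × 3.700² / (π² × 1.45×10^11) = 1.048×10^-6 m⁴
I_req = 1.048×10^6 mm⁴
Rectangle, weak axis: I_min = h·b³/12 with h = 193 mm fixed  ⇒  b = (12I/h)^(1/3) = 40.2 mm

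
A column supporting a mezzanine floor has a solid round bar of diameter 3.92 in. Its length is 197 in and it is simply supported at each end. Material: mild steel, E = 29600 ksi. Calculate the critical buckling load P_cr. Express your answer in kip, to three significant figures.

P_cr ≈ 87.3 kip

I = πd⁴/64 = π×3.92⁴/64 = 11.59 in⁴
Effective length L_e = K·L = 1 × 197 = 197.0 in
P_cr = π²EI / L_e² = π² × 29600×10³ × 11.59 / 197.0² = 8.725×10^4 lb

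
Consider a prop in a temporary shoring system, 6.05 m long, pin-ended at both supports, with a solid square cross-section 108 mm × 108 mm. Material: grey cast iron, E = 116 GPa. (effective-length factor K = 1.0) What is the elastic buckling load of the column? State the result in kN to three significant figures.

I = a⁴/12 = 108⁴/12 = 1.134×10^7 mm⁴
I = 1.134×10^7 mm⁴ = 1.134×10^-5 m⁴
Effective length L_e = K·L = 1 × 6.05 = 6.050 m
P_cr = π²EI / L_e² = π² × 116×10⁹ × 1.134×10^-5 / 6.050² = 3.546×10^5 N

P_cr ≈ 355 kN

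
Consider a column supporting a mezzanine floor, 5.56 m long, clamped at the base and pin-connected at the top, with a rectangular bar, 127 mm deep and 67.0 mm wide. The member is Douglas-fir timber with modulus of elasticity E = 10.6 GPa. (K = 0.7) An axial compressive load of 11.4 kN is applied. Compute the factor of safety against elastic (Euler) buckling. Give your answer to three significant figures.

Buckling occurs about the weak axis: I_min = h·b³/12 with b = 67.0 mm (the shorter side).
I_min = 127×67.0³/12 = 3.183×10^6 mm⁴
I = 3.183×10^6 mm⁴ = 3.183×10^-6 m⁴
Effective length L_e = K·L = 0.7 × 5.56 = 3.892 m
P_cr = π²EI / L_e² = π² × 10.6×10⁹ × 3.183×10^-6 / 3.892² = 2.198×10^4 N
Factor of safety n = P_cr / P = 21.984 / 11.4 = 1.93

n ≈ 1.93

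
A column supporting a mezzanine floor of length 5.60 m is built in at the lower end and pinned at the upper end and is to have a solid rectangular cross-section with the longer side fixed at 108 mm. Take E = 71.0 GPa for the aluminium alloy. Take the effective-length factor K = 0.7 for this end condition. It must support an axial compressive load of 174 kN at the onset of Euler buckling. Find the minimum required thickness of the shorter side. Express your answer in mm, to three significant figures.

L_e = K·L = 0.7 × 5.60 = 3.920 m
Required I = P_cr·L_e²/(π²E) = 1.740×10^5 × 3.920² / (π² × 7.10×10^10) = 3.816×10^-6 m⁴
I_req = 3.816×10^6 mm⁴
Rectangle, weak axis: I_min = h·b³/12 with h = 108 mm fixed  ⇒  b = (12I/h)^(1/3) = 75.1 mm

b ≈ 75.1 mm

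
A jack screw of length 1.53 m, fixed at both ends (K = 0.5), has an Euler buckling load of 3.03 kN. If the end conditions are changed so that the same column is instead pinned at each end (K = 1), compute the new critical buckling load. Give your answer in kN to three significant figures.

P_cr ∝ 1/K², so P_cr,new = P_cr,old × (K_old/K_new)² = 3.03 × (0.5/1)²
= 3.03 × 0.2500 = 0.758 kN

P_cr ≈ 0.758 kN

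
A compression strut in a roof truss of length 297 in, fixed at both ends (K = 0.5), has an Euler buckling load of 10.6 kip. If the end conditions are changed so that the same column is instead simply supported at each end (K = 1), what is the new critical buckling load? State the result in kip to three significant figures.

P_cr ∝ 1/K², so P_cr,new = P_cr,old × (K_old/K_new)² = 10.6 × (0.5/1)²
= 10.6 × 0.2500 = 2.65 kip

P_cr ≈ 2.65 kip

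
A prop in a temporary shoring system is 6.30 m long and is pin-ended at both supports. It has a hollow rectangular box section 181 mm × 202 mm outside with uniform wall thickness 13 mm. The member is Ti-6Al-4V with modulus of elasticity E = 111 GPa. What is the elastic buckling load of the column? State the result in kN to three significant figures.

P_cr ≈ 1250 kN

Inner dimensions: h_i = 202 − 2×13 = 176.0 mm, b_i = 181 − 2×13 = 155.0 mm
Weak-axis I_min = (h_o·b_o³ − h_i·b_i³)/12 with b_o = 181, b_i = 155.0 mm (shorter outer/inner sides).
I_min = (202×181³ − 176.0×155.0³)/12 = 4.520×10^7 mm⁴
I = 4.520×10^7 mm⁴ = 4.520×10^-5 m⁴
Effective length L_e = K·L = 1 × 6.30 = 6.300 m
P_cr = π²EI / L_e² = π² × 111×10⁹ × 4.520×10^-5 / 6.300² = 1.248×10^6 N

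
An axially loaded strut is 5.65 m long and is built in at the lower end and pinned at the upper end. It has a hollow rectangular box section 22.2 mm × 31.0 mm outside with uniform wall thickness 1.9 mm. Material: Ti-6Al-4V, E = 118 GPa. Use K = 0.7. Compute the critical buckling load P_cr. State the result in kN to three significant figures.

P_cr ≈ 1.05 kN

Inner dimensions: h_i = 31.0 − 2×1.9 = 27.20 mm, b_i = 22.2 − 2×1.9 = 18.40 mm
Weak-axis I_min = (h_o·b_o³ − h_i·b_i³)/12 with b_o = 22.2, b_i = 18.40 mm (shorter outer/inner sides).
I_min = (31.0×22.2³ − 27.20×18.40³)/12 = 1.414×10^4 mm⁴
I = 1.414×10^4 mm⁴ = 1.414×10^-8 m⁴
Effective length L_e = K·L = 0.7 × 5.65 = 3.955 m
P_cr = π²EI / L_e² = π² × 118×10⁹ × 1.414×10^-8 / 3.955² = 1.053×10^3 N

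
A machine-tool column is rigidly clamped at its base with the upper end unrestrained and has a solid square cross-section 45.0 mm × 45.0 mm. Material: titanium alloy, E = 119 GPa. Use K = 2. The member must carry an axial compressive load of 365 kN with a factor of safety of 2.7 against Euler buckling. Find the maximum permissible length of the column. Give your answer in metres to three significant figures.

L_max ≈ 0.319 m

I = a⁴/12 = 45.0⁴/12 = 3.417×10^5 mm⁴
I = 3.417×10^-7 m⁴
Required critical load P_cr = n·P = 2.7 × 365 = 985.5 kN = 9.855×10^5 N
From P_cr = π²EI/(K·L)²:  L = (1/K)·√(π²EI/P_cr) = (1/2)·√(π²×1.19×10^11×3.417×10^-7/9.855×10^5)
L = 0.319 m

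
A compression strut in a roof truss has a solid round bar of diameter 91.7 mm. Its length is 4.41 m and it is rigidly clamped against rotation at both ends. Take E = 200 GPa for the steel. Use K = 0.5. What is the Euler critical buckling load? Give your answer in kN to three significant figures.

I = πd⁴/64 = π×91.7⁴/64 = 3.471×10^6 mm⁴
I = 3.471×10^6 mm⁴ = 3.471×10^-6 m⁴
Effective length L_e = K·L = 0.5 × 4.41 = 2.205 m
P_cr = π²EI / L_e² = π² × 200×10⁹ × 3.471×10^-6 / 2.205² = 1.409×10^6 N

P_cr ≈ 1410 kN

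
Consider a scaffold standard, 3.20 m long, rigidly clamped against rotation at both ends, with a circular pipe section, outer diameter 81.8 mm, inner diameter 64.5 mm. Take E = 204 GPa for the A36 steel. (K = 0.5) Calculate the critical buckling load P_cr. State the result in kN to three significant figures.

P_cr ≈ 1060 kN

d_o = 81.8 mm, d_i = 64.5 mm
I = π(d_o⁴ − d_i⁴)/64 = π(81.8⁴ − 64.50⁴)/64 = 1.348×10^6 mm⁴
I = 1.348×10^6 mm⁴ = 1.348×10^-6 m⁴
Effective length L_e = K·L = 0.5 × 3.20 = 1.600 m
P_cr = π²EI / L_e² = π² × 204×10⁹ × 1.348×10^-6 / 1.600² = 1.060×10^6 N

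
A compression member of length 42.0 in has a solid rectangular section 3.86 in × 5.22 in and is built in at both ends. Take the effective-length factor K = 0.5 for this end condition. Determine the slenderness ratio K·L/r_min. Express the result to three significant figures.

λ ≈ 18.8

For a rectangle r_min = b/√12 = 3.86/√12 = 1.114 in
L_e = K·L = 0.5 × 42.0 = 21.00 in
λ = L_e / r_min = 21.000 / 1.114 = 18.8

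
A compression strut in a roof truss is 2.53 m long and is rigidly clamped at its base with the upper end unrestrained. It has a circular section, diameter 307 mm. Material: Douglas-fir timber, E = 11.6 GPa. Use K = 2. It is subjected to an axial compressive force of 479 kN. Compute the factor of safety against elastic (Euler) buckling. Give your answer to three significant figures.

n ≈ 4.07

I = πd⁴/64 = π×307⁴/64 = 4.360×10^8 mm⁴
I = 4.360×10^8 mm⁴ = 4.360×10^-4 m⁴
Effective length L_e = K·L = 2 × 2.53 = 5.060 m
P_cr = π²EI / L_e² = π² × 11.6×10⁹ × 4.360×10^-4 / 5.060² = 1.950×10^6 N
Factor of safety n = P_cr / P = 1949.8 / 479 = 4.07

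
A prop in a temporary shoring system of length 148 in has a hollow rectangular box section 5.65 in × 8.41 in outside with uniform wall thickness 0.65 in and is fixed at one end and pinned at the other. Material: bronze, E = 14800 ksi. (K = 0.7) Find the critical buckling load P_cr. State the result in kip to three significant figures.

P_cr ≈ 1060 kip

Inner dimensions: h_i = 8.41 − 2×0.65 = 7.110 in, b_i = 5.65 − 2×0.65 = 4.350 in
Weak-axis I_min = (h_o·b_o³ − h_i·b_i³)/12 with b_o = 5.65, b_i = 4.350 in (shorter outer/inner sides).
I_min = (8.41×5.65³ − 7.110×4.350³)/12 = 77.63 in⁴
Effective length L_e = K·L = 0.7 × 148 = 103.6 in
P_cr = π²EI / L_e² = π² × 14800×10³ × 77.63 / 103.6² = 1.057×10^6 lb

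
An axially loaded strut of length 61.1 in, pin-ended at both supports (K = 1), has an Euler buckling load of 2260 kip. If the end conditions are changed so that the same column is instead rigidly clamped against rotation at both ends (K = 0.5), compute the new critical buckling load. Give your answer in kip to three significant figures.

P_cr ≈ 9040 kip

P_cr ∝ 1/K², so P_cr,new = P_cr,old × (K_old/K_new)² = 2260 × (1/0.5)²
= 2260 × 4.000 = 9040 kip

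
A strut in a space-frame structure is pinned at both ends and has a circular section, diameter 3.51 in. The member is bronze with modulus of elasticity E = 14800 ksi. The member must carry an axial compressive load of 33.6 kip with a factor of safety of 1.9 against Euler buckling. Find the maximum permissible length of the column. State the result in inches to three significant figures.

I = πd⁴/64 = π×3.51⁴/64 = 7.451 in⁴
Required critical load P_cr = n·P = 1.9 × 33.6 = 63.84 kip = 6.384×10^4 lb
From P_cr = π²EI/(K·L)²:  L = (1/K)·√(π²EI/P_cr) = (1/1)·√(π²×1.48×10^7×7.451/6.384×10^4)
L = 131 in

L_max ≈ 131 in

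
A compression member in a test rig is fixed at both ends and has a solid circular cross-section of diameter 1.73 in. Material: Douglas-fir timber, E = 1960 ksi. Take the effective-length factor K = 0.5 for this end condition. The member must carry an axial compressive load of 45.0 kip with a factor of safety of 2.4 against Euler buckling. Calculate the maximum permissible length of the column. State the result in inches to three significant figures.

L_max ≈ 17.7 in

I = πd⁴/64 = π×1.73⁴/64 = 0.4397 in⁴
Required critical load P_cr = n·P = 2.4 × 45.0 = 108.0 kip = 1.080×10^5 lb
From P_cr = π²EI/(K·L)²:  L = (1/K)·√(π²EI/P_cr) = (1/0.5)·√(π²×1.96×10^6×0.4397/1.080×10^5)
L = 17.7 in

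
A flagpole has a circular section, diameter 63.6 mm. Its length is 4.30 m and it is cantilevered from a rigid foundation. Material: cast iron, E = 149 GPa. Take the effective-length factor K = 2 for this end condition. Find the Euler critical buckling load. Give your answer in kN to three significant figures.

I = πd⁴/64 = π×63.6⁴/64 = 8.032×10^5 mm⁴
I = 8.032×10^5 mm⁴ = 8.032×10^-7 m⁴
Effective length L_e = K·L = 2 × 4.30 = 8.600 m
P_cr = π²EI / L_e² = π² × 149×10⁹ × 8.032×10^-7 / 8.600² = 1.597×10^4 N

P_cr ≈ 16.0 kN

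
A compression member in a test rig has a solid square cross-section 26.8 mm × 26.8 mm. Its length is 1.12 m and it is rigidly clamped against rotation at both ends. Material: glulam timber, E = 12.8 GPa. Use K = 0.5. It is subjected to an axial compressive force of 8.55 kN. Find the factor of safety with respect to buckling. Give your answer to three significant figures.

I = a⁴/12 = 26.8⁴/12 = 4.299×10^4 mm⁴
I = 4.299×10^4 mm⁴ = 4.299×10^-8 m⁴
Effective length L_e = K·L = 0.5 × 1.12 = 0.5600 m
P_cr = π²EI / L_e² = π² × 12.8×10⁹ × 4.299×10^-8 / 0.5600² = 1.732×10^4 N
Factor of safety n = P_cr / P = 17.318 / 8.55 = 2.03

n ≈ 2.03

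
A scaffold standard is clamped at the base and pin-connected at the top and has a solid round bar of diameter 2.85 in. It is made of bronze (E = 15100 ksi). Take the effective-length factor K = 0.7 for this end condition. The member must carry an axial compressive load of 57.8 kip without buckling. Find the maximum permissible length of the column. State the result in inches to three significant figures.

L_max ≈ 131 in

I = πd⁴/64 = π×2.85⁴/64 = 3.239 in⁴
At the buckling limit P_cr = P = 5.780×10^4 lb
From P_cr = π²EI/(K·L)²:  L = (1/K)·√(π²EI/P_cr) = (1/0.7)·√(π²×1.51×10^7×3.239/5.780×10^4)
L = 131 in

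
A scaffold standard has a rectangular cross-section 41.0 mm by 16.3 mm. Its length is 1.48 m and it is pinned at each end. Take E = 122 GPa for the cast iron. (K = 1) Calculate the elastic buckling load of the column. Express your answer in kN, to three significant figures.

P_cr ≈ 8.13 kN

Buckling occurs about the weak axis: I_min = h·b³/12 with b = 16.3 mm (the shorter side).
I_min = 41.0×16.3³/12 = 1.480×10^4 mm⁴
I = 1.480×10^4 mm⁴ = 1.480×10^-8 m⁴
Effective length L_e = K·L = 1 × 1.48 = 1.480 m
P_cr = π²EI / L_e² = π² × 122×10⁹ × 1.480×10^-8 / 1.480² = 8.134×10^3 N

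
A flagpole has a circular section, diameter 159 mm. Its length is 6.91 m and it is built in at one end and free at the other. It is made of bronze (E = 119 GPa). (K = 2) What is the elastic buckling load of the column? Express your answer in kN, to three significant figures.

I = πd⁴/64 = π×159⁴/64 = 3.137×10^7 mm⁴
I = 3.137×10^7 mm⁴ = 3.137×10^-5 m⁴
Effective length L_e = K·L = 2 × 6.91 = 13.82 m
P_cr = π²EI / L_e² = π² × 119×10⁹ × 3.137×10^-5 / 13.82² = 1.929×10^5 N

P_cr ≈ 193 kN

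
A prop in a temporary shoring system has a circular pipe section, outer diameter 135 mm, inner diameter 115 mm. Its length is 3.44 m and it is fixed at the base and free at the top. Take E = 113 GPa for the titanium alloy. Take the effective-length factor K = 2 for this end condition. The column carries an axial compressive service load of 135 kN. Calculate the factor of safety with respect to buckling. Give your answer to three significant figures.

d_o = 135 mm, d_i = 115 mm
I = π(d_o⁴ − d_i⁴)/64 = π(135⁴ − 115.0⁴)/64 = 7.719×10^6 mm⁴
I = 7.719×10^6 mm⁴ = 7.719×10^-6 m⁴
Effective length L_e = K·L = 2 × 3.44 = 6.880 m
P_cr = π²EI / L_e² = π² × 113×10⁹ × 7.719×10^-6 / 6.880² = 1.819×10^5 N
Factor of safety n = P_cr / P = 181.87 / 135 = 1.35

n ≈ 1.35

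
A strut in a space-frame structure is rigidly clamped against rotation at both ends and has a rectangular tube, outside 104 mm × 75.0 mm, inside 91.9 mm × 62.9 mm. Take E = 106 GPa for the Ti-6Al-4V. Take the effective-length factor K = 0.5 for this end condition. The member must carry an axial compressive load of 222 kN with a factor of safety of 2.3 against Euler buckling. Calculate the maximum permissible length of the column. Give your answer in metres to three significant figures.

L_max ≈ 3.79 m

Weak-axis I_min = (h_o·b_o³ − h_i·b_i³)/12 with b_o = 75.0, b_i = 62.90 mm (shorter outer/inner sides).
I_min = (104×75.0³ − 91.90×62.90³)/12 = 1.750×10^6 mm⁴
I = 1.750×10^-6 m⁴
Required critical load P_cr = n·P = 2.3 × 222 = 510.6 kN = 5.106×10^5 N
From P_cr = π²EI/(K·L)²:  L = (1/K)·√(π²EI/P_cr) = (1/0.5)·√(π²×1.06×10^11×1.750×10^-6/5.106×10^5)
L = 3.79 m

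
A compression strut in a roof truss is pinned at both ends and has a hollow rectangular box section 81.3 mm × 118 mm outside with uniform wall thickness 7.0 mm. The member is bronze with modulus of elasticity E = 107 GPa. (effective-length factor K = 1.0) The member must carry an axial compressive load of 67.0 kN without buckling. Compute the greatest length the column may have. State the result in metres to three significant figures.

L_max ≈ 6.45 m

Inner dimensions: h_i = 118 − 2×7.0 = 104.0 mm, b_i = 81.3 − 2×7.0 = 67.30 mm
Weak-axis I_min = (h_o·b_o³ − h_i·b_i³)/12 with b_o = 81.3, b_i = 67.30 mm (shorter outer/inner sides).
I_min = (118×81.3³ − 104.0×67.30³)/12 = 2.642×10^6 mm⁴
I = 2.642×10^-6 m⁴
At the buckling limit P_cr = P = 6.700×10^4 N
From P_cr = π²EI/(K·L)²:  L = (1/K)·√(π²EI/P_cr) = (1/1)·√(π²×1.07×10^11×2.642×10^-6/6.700×10^4)
L = 6.45 m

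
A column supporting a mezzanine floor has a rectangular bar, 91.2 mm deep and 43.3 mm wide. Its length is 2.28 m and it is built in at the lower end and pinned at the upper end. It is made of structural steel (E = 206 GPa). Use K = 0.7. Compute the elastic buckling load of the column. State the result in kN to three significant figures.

P_cr ≈ 492 kN

Buckling occurs about the weak axis: I_min = h·b³/12 with b = 43.3 mm (the shorter side).
I_min = 91.2×43.3³/12 = 6.170×10^5 mm⁴
I = 6.170×10^5 mm⁴ = 6.170×10^-7 m⁴
Effective length L_e = K·L = 0.7 × 2.28 = 1.596 m
P_cr = π²EI / L_e² = π² × 206×10⁹ × 6.170×10^-7 / 1.596² = 4.925×10^5 N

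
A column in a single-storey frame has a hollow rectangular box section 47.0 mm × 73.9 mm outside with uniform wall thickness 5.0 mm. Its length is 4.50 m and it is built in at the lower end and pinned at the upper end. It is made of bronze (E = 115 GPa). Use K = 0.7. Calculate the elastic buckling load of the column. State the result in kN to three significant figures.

P_cr ≈ 42.3 kN

Inner dimensions: h_i = 73.9 − 2×5.0 = 63.90 mm, b_i = 47.0 − 2×5.0 = 37.00 mm
Weak-axis I_min = (h_o·b_o³ − h_i·b_i³)/12 with b_o = 47.0, b_i = 37.00 mm (shorter outer/inner sides).
I_min = (73.9×47.0³ − 63.90×37.00³)/12 = 3.696×10^5 mm⁴
I = 3.696×10^5 mm⁴ = 3.696×10^-7 m⁴
Effective length L_e = K·L = 0.7 × 4.50 = 3.150 m
P_cr = π²EI / L_e² = π² × 115×10⁹ × 3.696×10^-7 / 3.150² = 4.228×10^4 N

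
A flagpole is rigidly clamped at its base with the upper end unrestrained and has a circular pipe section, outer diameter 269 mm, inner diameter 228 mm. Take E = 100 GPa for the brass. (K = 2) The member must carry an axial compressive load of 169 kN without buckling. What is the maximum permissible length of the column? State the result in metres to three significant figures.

L_max ≈ 13.5 m

d_o = 269 mm, d_i = 228 mm
I = π(d_o⁴ − d_i⁴)/64 = π(269⁴ − 228.0⁴)/64 = 1.244×10^8 mm⁴
I = 1.244×10^-4 m⁴
At the buckling limit P_cr = P = 1.690×10^5 N
From P_cr = π²EI/(K·L)²:  L = (1/K)·√(π²EI/P_cr) = (1/2)·√(π²×1.00×10^11×1.244×10^-4/1.690×10^5)
L = 13.5 m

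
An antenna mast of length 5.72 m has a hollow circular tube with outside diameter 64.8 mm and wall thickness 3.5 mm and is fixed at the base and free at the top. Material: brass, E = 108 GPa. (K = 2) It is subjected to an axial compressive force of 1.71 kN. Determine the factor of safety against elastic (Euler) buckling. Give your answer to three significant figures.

n ≈ 1.51

Inner diameter d_i = 64.8 − 2×3.5 = 57.80 mm
I = π(d_o⁴ − d_i⁴)/64 = π(64.8⁴ − 57.80⁴)/64 = 3.176×10^5 mm⁴
I = 3.176×10^5 mm⁴ = 3.176×10^-7 m⁴
Effective length L_e = K·L = 2 × 5.72 = 11.44 m
P_cr = π²EI / L_e² = π² × 108×10⁹ × 3.176×10^-7 / 11.44² = 2.587×10^3 N
Factor of safety n = P_cr / P = 2.5870 / 1.71 = 1.51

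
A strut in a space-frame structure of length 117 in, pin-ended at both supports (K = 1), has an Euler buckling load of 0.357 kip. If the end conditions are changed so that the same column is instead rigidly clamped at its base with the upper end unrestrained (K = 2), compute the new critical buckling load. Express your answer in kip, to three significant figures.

P_cr ∝ 1/K², so P_cr,new = P_cr,old × (K_old/K_new)² = 0.357 × (1/2)²
= 0.357 × 0.2500 = 0.0892 kip

P_cr ≈ 0.0892 kip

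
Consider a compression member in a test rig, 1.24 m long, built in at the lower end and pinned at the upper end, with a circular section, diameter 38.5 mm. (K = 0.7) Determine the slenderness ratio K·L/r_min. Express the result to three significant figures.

For a solid circle r = d/4 = 38.5/4 = 9.625 mm
L_e = K·L = 0.7 × 1.24 m = 0.8680 m = 868.00 mm
λ = L_e / r_min = 868.00 / 9.625 = 90.2

λ ≈ 90.2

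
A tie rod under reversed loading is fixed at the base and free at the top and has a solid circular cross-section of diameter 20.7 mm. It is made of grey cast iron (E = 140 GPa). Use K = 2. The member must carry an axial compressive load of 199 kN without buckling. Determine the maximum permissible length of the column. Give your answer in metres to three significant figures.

I = πd⁴/64 = π×20.7⁴/64 = 9.013×10^3 mm⁴
I = 9.013×10^-9 m⁴
At the buckling limit P_cr = P = 1.990×10^5 N
From P_cr = π²EI/(K·L)²:  L = (1/K)·√(π²EI/P_cr) = (1/2)·√(π²×1.40×10^11×9.013×10^-9/1.990×10^5)
L = 0.125 m

L_max ≈ 0.125 m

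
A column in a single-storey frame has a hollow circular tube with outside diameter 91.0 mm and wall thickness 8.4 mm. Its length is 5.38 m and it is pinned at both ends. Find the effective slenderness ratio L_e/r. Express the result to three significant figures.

Inner diameter d_i = 91.0 − 2×8.4 = 74.20 mm
I = π(d_o⁴ − d_i⁴)/64 = π(91.0⁴ − 74.20⁴)/64 = 1.878×10^6 mm⁴
A = 2.180×10^3 mm²;  r_min = √(I/A) = √(1.878×10^6/2.180×10^3) = 29.35 mm
L_e = K·L = 1 × 5.38 m = 5.380 m = 5380.0 mm
λ = L_e / r_min = 5380.0 / 29.35 = 183

λ ≈ 183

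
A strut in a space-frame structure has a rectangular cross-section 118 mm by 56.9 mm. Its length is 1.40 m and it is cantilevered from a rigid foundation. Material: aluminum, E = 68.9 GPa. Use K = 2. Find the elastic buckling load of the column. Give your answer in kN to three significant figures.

P_cr ≈ 157 kN

Buckling occurs about the weak axis: I_min = h·b³/12 with b = 56.9 mm (the shorter side).
I_min = 118×56.9³/12 = 1.811×10^6 mm⁴
I = 1.811×10^6 mm⁴ = 1.811×10^-6 m⁴
Effective length L_e = K·L = 2 × 1.40 = 2.800 m
P_cr = π²EI / L_e² = π² × 68.9×10⁹ × 1.811×10^-6 / 2.800² = 1.571×10^5 N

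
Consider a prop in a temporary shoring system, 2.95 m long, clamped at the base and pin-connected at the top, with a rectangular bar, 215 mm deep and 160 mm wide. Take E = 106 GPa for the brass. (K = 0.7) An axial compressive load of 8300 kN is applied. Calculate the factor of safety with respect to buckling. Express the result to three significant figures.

n ≈ 2.17

Buckling occurs about the weak axis: I_min = h·b³/12 with b = 160 mm (the shorter side).
I_min = 215×160³/12 = 7.339×10^7 mm⁴
I = 7.339×10^7 mm⁴ = 7.339×10^-5 m⁴
Effective length L_e = K·L = 0.7 × 2.95 = 2.065 m
P_cr = π²EI / L_e² = π² × 106×10⁹ × 7.339×10^-5 / 2.065² = 1.800×10^7 N
Factor of safety n = P_cr / P = 18005 / 8300 = 2.17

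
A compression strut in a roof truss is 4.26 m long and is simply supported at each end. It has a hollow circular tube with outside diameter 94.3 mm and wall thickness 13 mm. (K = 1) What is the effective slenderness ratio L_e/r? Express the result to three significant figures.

λ ≈ 146

Inner diameter d_i = 94.3 − 2×13 = 68.30 mm
I = π(d_o⁴ − d_i⁴)/64 = π(94.3⁴ − 68.30⁴)/64 = 2.813×10^6 mm⁴
A = 3.320×10^3 mm²;  r_min = √(I/A) = √(2.813×10^6/3.320×10^3) = 29.11 mm
L_e = K·L = 1 × 4.26 m = 4.260 m = 4260.0 mm
λ = L_e / r_min = 4260.0 / 29.11 = 146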